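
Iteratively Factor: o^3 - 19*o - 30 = (o + 3)*(o^2 - 3*o - 10) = (o - 5)*(o + 3)*(o + 2)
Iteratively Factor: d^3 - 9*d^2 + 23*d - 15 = (d - 5)*(d^2 - 4*d + 3) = (d - 5)*(d - 1)*(d - 3)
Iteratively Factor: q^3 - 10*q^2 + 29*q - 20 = (q - 4)*(q^2 - 6*q + 5) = (q - 4)*(q - 1)*(q - 5)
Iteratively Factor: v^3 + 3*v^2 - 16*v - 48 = (v + 3)*(v^2 - 16) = (v + 3)*(v + 4)*(v - 4)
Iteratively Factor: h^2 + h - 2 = (h - 1)*(h + 2)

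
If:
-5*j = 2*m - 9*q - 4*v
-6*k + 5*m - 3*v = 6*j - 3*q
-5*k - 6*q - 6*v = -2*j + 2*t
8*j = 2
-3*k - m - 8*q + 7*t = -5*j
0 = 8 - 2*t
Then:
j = 1/4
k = 5502/1787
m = -10905/7148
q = 19245/7148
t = 4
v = -11630/1787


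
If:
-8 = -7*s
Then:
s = 8/7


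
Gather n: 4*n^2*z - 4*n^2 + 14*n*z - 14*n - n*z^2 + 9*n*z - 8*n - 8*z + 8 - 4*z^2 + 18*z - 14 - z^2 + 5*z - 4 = n^2*(4*z - 4) + n*(-z^2 + 23*z - 22) - 5*z^2 + 15*z - 10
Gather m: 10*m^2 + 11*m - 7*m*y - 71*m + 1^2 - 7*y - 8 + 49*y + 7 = 10*m^2 + m*(-7*y - 60) + 42*y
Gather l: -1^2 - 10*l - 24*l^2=-24*l^2 - 10*l - 1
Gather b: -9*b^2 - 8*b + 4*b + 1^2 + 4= -9*b^2 - 4*b + 5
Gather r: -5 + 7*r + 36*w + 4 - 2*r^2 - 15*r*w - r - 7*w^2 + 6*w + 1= -2*r^2 + r*(6 - 15*w) - 7*w^2 + 42*w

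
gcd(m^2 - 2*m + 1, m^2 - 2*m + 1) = m^2 - 2*m + 1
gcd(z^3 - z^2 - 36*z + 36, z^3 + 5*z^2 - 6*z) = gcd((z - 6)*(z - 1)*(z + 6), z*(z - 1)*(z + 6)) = z^2 + 5*z - 6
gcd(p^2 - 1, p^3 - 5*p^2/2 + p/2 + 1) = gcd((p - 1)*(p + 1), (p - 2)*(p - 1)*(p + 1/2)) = p - 1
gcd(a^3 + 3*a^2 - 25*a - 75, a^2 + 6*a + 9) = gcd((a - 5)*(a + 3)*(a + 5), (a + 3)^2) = a + 3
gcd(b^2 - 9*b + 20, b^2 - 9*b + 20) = b^2 - 9*b + 20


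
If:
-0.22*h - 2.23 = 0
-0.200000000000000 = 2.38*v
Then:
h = -10.14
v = -0.08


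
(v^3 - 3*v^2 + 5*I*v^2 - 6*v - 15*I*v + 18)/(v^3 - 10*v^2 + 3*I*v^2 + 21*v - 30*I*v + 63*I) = (v + 2*I)/(v - 7)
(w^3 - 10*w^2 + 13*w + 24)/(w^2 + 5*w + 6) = (w^3 - 10*w^2 + 13*w + 24)/(w^2 + 5*w + 6)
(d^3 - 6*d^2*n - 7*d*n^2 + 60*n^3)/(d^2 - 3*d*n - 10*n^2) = (d^2 - d*n - 12*n^2)/(d + 2*n)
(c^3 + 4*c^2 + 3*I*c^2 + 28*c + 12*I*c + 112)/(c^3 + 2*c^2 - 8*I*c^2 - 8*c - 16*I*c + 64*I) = (c^2 + 3*I*c + 28)/(c^2 + c*(-2 - 8*I) + 16*I)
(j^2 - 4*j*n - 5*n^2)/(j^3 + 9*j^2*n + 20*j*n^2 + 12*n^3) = (j - 5*n)/(j^2 + 8*j*n + 12*n^2)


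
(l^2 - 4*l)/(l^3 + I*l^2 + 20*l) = (l - 4)/(l^2 + I*l + 20)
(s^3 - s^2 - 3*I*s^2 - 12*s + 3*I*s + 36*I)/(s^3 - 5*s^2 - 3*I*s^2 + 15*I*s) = (s^2 - s - 12)/(s*(s - 5))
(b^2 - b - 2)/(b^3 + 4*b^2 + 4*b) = (b^2 - b - 2)/(b*(b^2 + 4*b + 4))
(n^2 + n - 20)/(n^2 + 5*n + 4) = (n^2 + n - 20)/(n^2 + 5*n + 4)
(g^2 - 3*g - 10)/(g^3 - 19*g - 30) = 1/(g + 3)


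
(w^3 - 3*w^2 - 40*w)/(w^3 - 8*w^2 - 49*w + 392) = w*(w + 5)/(w^2 - 49)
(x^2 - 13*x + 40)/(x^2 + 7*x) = (x^2 - 13*x + 40)/(x*(x + 7))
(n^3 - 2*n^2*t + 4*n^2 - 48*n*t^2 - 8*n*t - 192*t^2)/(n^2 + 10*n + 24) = (n^2 - 2*n*t - 48*t^2)/(n + 6)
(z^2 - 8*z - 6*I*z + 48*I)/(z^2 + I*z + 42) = (z - 8)/(z + 7*I)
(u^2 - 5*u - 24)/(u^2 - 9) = (u - 8)/(u - 3)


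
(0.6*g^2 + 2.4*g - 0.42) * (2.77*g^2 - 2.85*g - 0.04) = 1.662*g^4 + 4.938*g^3 - 8.0274*g^2 + 1.101*g + 0.0168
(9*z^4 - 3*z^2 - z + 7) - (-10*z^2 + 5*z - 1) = 9*z^4 + 7*z^2 - 6*z + 8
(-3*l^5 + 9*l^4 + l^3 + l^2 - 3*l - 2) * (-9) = 27*l^5 - 81*l^4 - 9*l^3 - 9*l^2 + 27*l + 18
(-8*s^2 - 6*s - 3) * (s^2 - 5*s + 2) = -8*s^4 + 34*s^3 + 11*s^2 + 3*s - 6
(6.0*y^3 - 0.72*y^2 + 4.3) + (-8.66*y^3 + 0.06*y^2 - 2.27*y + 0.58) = -2.66*y^3 - 0.66*y^2 - 2.27*y + 4.88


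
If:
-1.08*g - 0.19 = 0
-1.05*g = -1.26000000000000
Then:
No Solution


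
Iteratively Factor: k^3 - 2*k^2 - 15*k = (k + 3)*(k^2 - 5*k) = (k - 5)*(k + 3)*(k)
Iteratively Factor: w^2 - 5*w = (w)*(w - 5)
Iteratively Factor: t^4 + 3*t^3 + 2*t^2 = (t)*(t^3 + 3*t^2 + 2*t) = t^2*(t^2 + 3*t + 2) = t^2*(t + 2)*(t + 1)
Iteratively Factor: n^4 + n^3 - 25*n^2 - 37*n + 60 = (n + 4)*(n^3 - 3*n^2 - 13*n + 15) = (n + 3)*(n + 4)*(n^2 - 6*n + 5) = (n - 5)*(n + 3)*(n + 4)*(n - 1)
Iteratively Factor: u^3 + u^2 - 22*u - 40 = (u + 2)*(u^2 - u - 20) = (u + 2)*(u + 4)*(u - 5)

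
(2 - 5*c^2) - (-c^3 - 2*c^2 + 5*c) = c^3 - 3*c^2 - 5*c + 2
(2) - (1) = 1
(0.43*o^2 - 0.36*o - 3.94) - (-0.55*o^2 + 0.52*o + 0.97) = 0.98*o^2 - 0.88*o - 4.91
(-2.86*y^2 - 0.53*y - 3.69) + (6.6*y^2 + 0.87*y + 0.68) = 3.74*y^2 + 0.34*y - 3.01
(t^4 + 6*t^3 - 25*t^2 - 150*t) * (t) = t^5 + 6*t^4 - 25*t^3 - 150*t^2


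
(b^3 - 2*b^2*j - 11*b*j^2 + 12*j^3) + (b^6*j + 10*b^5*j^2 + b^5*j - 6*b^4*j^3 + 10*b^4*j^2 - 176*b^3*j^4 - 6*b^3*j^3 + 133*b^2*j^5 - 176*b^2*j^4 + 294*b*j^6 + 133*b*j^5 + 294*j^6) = b^6*j + 10*b^5*j^2 + b^5*j - 6*b^4*j^3 + 10*b^4*j^2 - 176*b^3*j^4 - 6*b^3*j^3 + b^3 + 133*b^2*j^5 - 176*b^2*j^4 - 2*b^2*j + 294*b*j^6 + 133*b*j^5 - 11*b*j^2 + 294*j^6 + 12*j^3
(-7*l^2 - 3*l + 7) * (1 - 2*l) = 14*l^3 - l^2 - 17*l + 7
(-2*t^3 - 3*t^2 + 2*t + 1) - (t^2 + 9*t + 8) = -2*t^3 - 4*t^2 - 7*t - 7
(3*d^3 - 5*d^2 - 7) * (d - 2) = 3*d^4 - 11*d^3 + 10*d^2 - 7*d + 14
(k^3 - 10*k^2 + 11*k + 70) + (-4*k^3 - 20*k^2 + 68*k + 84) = -3*k^3 - 30*k^2 + 79*k + 154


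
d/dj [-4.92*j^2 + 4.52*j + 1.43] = 4.52 - 9.84*j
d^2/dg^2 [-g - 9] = 0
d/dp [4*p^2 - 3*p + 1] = 8*p - 3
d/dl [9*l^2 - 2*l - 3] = 18*l - 2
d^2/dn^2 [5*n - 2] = 0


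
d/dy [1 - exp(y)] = -exp(y)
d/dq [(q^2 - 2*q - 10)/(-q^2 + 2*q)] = 20*(1 - q)/(q^2*(q^2 - 4*q + 4))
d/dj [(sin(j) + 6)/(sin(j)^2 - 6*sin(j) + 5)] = (-12*sin(j) + cos(j)^2 + 40)*cos(j)/(sin(j)^2 - 6*sin(j) + 5)^2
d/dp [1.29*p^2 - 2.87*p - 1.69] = 2.58*p - 2.87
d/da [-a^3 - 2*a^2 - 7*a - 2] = -3*a^2 - 4*a - 7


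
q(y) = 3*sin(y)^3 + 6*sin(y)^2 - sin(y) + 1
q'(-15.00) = 3.80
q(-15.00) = 3.36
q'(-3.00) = 2.49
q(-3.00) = 1.25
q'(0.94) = 8.59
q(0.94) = 5.69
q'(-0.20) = -2.97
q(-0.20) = 1.41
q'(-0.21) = -3.04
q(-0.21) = 1.44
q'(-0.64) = -3.98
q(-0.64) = 3.10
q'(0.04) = -0.51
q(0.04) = 0.97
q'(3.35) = 3.03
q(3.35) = 1.44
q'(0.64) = 7.52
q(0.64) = 3.18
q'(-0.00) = -1.00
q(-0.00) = 1.00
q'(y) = 9*sin(y)^2*cos(y) + 12*sin(y)*cos(y) - cos(y)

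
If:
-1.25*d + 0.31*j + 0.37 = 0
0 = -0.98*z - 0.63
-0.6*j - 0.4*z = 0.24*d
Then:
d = 0.37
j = 0.28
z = -0.64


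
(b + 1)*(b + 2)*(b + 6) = b^3 + 9*b^2 + 20*b + 12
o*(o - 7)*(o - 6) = o^3 - 13*o^2 + 42*o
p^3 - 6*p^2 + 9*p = p*(p - 3)^2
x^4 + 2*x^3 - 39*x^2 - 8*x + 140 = (x - 5)*(x - 2)*(x + 2)*(x + 7)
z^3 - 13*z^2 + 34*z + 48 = (z - 8)*(z - 6)*(z + 1)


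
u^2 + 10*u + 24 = (u + 4)*(u + 6)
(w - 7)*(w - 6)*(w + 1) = w^3 - 12*w^2 + 29*w + 42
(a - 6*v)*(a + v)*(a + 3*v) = a^3 - 2*a^2*v - 21*a*v^2 - 18*v^3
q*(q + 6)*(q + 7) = q^3 + 13*q^2 + 42*q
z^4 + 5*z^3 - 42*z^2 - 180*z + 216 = (z - 6)*(z - 1)*(z + 6)^2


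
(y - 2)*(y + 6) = y^2 + 4*y - 12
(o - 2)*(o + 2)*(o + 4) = o^3 + 4*o^2 - 4*o - 16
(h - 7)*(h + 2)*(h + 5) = h^3 - 39*h - 70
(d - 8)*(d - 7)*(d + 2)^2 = d^4 - 11*d^3 + 164*d + 224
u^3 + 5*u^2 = u^2*(u + 5)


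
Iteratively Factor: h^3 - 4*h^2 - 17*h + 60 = (h - 5)*(h^2 + h - 12) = (h - 5)*(h + 4)*(h - 3)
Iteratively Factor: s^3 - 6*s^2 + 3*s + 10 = (s - 2)*(s^2 - 4*s - 5) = (s - 2)*(s + 1)*(s - 5)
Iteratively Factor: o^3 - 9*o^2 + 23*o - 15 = (o - 5)*(o^2 - 4*o + 3) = (o - 5)*(o - 3)*(o - 1)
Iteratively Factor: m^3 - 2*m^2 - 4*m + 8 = (m - 2)*(m^2 - 4) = (m - 2)*(m + 2)*(m - 2)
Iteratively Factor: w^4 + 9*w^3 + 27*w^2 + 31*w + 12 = (w + 3)*(w^3 + 6*w^2 + 9*w + 4) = (w + 1)*(w + 3)*(w^2 + 5*w + 4) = (w + 1)*(w + 3)*(w + 4)*(w + 1)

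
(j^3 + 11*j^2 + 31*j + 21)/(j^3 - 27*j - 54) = (j^2 + 8*j + 7)/(j^2 - 3*j - 18)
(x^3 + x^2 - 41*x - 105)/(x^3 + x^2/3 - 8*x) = 3*(x^2 - 2*x - 35)/(x*(3*x - 8))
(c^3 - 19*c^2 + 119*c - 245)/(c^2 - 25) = (c^2 - 14*c + 49)/(c + 5)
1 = 1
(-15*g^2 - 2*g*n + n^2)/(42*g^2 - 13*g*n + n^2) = (-15*g^2 - 2*g*n + n^2)/(42*g^2 - 13*g*n + n^2)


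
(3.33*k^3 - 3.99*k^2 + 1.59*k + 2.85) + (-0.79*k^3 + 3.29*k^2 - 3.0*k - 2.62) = 2.54*k^3 - 0.7*k^2 - 1.41*k + 0.23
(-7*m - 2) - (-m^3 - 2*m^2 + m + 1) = m^3 + 2*m^2 - 8*m - 3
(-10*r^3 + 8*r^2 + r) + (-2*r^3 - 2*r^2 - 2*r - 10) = -12*r^3 + 6*r^2 - r - 10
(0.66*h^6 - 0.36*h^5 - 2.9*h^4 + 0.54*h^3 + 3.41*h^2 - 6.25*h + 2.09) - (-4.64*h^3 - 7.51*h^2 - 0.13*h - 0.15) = 0.66*h^6 - 0.36*h^5 - 2.9*h^4 + 5.18*h^3 + 10.92*h^2 - 6.12*h + 2.24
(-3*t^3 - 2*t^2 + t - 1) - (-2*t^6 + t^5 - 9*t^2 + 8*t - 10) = 2*t^6 - t^5 - 3*t^3 + 7*t^2 - 7*t + 9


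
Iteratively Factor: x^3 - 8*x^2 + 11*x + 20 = (x + 1)*(x^2 - 9*x + 20) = (x - 5)*(x + 1)*(x - 4)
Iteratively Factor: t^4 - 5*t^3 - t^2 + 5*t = (t - 5)*(t^3 - t) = t*(t - 5)*(t^2 - 1) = t*(t - 5)*(t - 1)*(t + 1)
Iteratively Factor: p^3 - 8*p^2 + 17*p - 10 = (p - 5)*(p^2 - 3*p + 2) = (p - 5)*(p - 1)*(p - 2)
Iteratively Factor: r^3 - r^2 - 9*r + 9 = (r + 3)*(r^2 - 4*r + 3) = (r - 1)*(r + 3)*(r - 3)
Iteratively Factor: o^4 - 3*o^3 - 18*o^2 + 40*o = (o - 5)*(o^3 + 2*o^2 - 8*o) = (o - 5)*(o - 2)*(o^2 + 4*o) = (o - 5)*(o - 2)*(o + 4)*(o)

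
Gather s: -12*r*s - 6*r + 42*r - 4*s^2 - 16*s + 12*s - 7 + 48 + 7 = 36*r - 4*s^2 + s*(-12*r - 4) + 48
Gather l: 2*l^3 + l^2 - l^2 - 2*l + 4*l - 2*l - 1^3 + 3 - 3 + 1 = 2*l^3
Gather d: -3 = -3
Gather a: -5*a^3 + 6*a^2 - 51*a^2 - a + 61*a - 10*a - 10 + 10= -5*a^3 - 45*a^2 + 50*a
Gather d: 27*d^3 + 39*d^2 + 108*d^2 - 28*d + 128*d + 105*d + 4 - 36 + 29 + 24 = 27*d^3 + 147*d^2 + 205*d + 21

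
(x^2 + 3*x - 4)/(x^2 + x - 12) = (x - 1)/(x - 3)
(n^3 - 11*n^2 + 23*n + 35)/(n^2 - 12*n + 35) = n + 1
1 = 1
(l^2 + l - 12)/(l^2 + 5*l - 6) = (l^2 + l - 12)/(l^2 + 5*l - 6)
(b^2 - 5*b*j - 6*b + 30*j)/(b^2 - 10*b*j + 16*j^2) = (b^2 - 5*b*j - 6*b + 30*j)/(b^2 - 10*b*j + 16*j^2)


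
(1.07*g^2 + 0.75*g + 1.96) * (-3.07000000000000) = -3.2849*g^2 - 2.3025*g - 6.0172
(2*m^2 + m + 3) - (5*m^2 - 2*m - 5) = -3*m^2 + 3*m + 8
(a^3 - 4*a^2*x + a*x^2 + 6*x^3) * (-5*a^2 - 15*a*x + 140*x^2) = -5*a^5 + 5*a^4*x + 195*a^3*x^2 - 605*a^2*x^3 + 50*a*x^4 + 840*x^5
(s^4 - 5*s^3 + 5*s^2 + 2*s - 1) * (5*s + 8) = 5*s^5 - 17*s^4 - 15*s^3 + 50*s^2 + 11*s - 8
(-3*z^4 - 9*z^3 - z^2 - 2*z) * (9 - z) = 3*z^5 - 18*z^4 - 80*z^3 - 7*z^2 - 18*z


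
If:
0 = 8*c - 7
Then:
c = 7/8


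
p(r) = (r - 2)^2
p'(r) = 2*r - 4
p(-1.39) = 11.49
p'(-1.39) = -6.78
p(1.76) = 0.06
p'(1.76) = -0.48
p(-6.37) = 70.06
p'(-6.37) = -16.74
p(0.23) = 3.13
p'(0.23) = -3.54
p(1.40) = 0.36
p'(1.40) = -1.20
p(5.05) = 9.30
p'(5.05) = 6.10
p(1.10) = 0.81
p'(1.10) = -1.80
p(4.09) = 4.37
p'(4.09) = 4.18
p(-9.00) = 121.00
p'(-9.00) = -22.00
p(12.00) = 100.00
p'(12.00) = 20.00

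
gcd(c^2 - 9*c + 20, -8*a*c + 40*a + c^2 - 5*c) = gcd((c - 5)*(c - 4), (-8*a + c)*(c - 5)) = c - 5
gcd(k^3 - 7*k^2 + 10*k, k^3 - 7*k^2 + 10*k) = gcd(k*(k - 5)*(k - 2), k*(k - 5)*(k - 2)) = k^3 - 7*k^2 + 10*k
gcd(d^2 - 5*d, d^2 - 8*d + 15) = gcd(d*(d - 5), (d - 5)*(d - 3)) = d - 5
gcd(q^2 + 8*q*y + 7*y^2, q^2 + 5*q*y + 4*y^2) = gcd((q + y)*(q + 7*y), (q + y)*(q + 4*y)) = q + y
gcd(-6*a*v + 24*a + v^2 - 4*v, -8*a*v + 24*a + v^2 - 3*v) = 1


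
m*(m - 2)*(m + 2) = m^3 - 4*m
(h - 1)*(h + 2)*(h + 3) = h^3 + 4*h^2 + h - 6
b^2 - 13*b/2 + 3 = (b - 6)*(b - 1/2)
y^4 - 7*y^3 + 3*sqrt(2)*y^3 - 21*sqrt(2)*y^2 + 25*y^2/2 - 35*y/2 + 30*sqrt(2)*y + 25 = (y - 5)*(y - 2)*(y + sqrt(2)/2)*(y + 5*sqrt(2)/2)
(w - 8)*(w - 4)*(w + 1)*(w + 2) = w^4 - 9*w^3 - 2*w^2 + 72*w + 64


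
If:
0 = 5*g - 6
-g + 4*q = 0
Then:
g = 6/5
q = 3/10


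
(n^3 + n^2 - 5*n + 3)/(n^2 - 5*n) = (n^3 + n^2 - 5*n + 3)/(n*(n - 5))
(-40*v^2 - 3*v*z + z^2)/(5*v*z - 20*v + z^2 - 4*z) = (-8*v + z)/(z - 4)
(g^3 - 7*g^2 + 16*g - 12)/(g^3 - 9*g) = (g^2 - 4*g + 4)/(g*(g + 3))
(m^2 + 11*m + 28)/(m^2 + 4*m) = (m + 7)/m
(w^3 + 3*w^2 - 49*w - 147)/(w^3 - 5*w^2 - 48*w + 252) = (w^2 - 4*w - 21)/(w^2 - 12*w + 36)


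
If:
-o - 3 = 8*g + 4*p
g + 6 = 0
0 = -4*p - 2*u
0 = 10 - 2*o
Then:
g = -6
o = 5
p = 10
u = -20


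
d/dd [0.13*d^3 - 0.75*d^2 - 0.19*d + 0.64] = 0.39*d^2 - 1.5*d - 0.19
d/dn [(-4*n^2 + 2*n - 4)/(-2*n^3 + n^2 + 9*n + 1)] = 2*(-4*n^4 + 4*n^3 - 31*n^2 + 19)/(4*n^6 - 4*n^5 - 35*n^4 + 14*n^3 + 83*n^2 + 18*n + 1)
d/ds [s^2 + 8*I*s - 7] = 2*s + 8*I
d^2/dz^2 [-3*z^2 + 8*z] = -6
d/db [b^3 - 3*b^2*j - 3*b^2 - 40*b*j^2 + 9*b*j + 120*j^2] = 3*b^2 - 6*b*j - 6*b - 40*j^2 + 9*j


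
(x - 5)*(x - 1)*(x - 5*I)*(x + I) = x^4 - 6*x^3 - 4*I*x^3 + 10*x^2 + 24*I*x^2 - 30*x - 20*I*x + 25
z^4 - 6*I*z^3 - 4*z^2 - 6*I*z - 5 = (z - 5*I)*(z - I)^2*(z + I)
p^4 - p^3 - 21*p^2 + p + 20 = (p - 5)*(p - 1)*(p + 1)*(p + 4)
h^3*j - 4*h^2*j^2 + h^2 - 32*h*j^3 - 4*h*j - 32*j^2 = (h - 8*j)*(h + 4*j)*(h*j + 1)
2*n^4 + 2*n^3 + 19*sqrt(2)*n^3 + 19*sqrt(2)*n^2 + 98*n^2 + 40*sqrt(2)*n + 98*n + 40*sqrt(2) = (n + 4*sqrt(2))*(n + 5*sqrt(2))*(sqrt(2)*n + 1)*(sqrt(2)*n + sqrt(2))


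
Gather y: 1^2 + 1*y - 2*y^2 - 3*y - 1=-2*y^2 - 2*y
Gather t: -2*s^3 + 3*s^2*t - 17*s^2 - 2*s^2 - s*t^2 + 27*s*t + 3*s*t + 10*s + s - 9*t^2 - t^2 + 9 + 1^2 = -2*s^3 - 19*s^2 + 11*s + t^2*(-s - 10) + t*(3*s^2 + 30*s) + 10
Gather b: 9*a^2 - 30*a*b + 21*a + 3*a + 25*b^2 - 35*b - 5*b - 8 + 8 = 9*a^2 + 24*a + 25*b^2 + b*(-30*a - 40)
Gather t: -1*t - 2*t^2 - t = -2*t^2 - 2*t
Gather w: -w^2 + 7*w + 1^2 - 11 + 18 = -w^2 + 7*w + 8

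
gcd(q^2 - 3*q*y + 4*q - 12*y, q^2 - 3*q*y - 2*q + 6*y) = -q + 3*y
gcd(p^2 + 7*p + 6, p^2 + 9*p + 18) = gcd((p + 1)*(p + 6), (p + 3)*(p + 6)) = p + 6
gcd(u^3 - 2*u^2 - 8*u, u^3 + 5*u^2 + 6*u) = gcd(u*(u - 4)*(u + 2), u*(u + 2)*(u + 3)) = u^2 + 2*u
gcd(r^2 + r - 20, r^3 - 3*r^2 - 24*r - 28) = 1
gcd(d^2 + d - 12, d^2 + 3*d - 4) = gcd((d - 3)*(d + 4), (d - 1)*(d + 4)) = d + 4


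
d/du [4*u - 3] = 4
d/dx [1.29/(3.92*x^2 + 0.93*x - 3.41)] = (-10.1136*x - 1.1997)/(3.92*x^2 + 0.93*x - 3.41)^2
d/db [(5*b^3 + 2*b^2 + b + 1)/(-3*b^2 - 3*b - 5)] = (-15*b^4 - 30*b^3 - 78*b^2 - 14*b - 2)/(9*b^4 + 18*b^3 + 39*b^2 + 30*b + 25)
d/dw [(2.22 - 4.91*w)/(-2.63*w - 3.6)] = (61.843398*w + 84.65256)/(2.63*w + 3.6)^3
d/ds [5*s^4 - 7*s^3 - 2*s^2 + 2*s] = 20*s^3 - 21*s^2 - 4*s + 2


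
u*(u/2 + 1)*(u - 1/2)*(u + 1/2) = u^4/2 + u^3 - u^2/8 - u/4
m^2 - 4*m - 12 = (m - 6)*(m + 2)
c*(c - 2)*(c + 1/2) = c^3 - 3*c^2/2 - c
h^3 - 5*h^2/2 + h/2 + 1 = (h - 2)*(h - 1)*(h + 1/2)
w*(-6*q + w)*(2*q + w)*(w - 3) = -12*q^2*w^2 + 36*q^2*w - 4*q*w^3 + 12*q*w^2 + w^4 - 3*w^3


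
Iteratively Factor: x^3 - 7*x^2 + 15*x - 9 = (x - 3)*(x^2 - 4*x + 3) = (x - 3)*(x - 1)*(x - 3)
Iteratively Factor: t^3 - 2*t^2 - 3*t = (t + 1)*(t^2 - 3*t) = t*(t + 1)*(t - 3)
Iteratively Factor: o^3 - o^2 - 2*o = (o + 1)*(o^2 - 2*o) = (o - 2)*(o + 1)*(o)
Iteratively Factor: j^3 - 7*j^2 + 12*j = (j - 4)*(j^2 - 3*j) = j*(j - 4)*(j - 3)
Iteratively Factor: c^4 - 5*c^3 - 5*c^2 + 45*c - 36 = (c - 1)*(c^3 - 4*c^2 - 9*c + 36) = (c - 3)*(c - 1)*(c^2 - c - 12) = (c - 4)*(c - 3)*(c - 1)*(c + 3)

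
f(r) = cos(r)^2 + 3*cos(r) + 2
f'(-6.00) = -1.37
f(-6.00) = 5.80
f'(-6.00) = -1.37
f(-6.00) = 5.80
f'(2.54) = -0.76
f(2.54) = 0.21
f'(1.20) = -3.47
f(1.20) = 3.22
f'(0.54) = -2.42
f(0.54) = 5.31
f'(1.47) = -3.19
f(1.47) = 2.31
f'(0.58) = -2.56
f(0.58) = 5.21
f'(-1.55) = 3.04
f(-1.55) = 2.06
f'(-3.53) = -0.44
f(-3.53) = 0.08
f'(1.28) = -3.42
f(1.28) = 2.94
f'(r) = -2*sin(r)*cos(r) - 3*sin(r)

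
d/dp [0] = 0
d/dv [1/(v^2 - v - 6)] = (1 - 2*v)/(-v^2 + v + 6)^2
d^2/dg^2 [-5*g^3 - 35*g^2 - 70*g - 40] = -30*g - 70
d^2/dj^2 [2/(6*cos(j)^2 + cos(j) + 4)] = 2*(-144*sin(j)^4 - 23*sin(j)^2 + 53*cos(j)/2 - 9*cos(3*j)/2 + 121)/(-6*sin(j)^2 + cos(j) + 10)^3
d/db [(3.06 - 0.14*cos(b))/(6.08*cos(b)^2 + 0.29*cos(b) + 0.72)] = (-0.8512*cos(b)^2 + 37.2096*cos(b) + 0.9882)*sin(b)/(36.9664*cos(b)^4 + 3.5264*cos(b)^3 + 8.8393*cos(b)^2 + 0.4176*cos(b) + 0.5184)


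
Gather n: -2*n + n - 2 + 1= -n - 1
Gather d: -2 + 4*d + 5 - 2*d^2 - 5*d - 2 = -2*d^2 - d + 1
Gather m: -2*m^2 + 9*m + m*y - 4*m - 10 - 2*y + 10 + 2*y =-2*m^2 + m*(y + 5)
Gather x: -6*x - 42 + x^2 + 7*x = x^2 + x - 42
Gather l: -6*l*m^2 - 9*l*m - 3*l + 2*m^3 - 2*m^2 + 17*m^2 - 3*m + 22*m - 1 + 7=l*(-6*m^2 - 9*m - 3) + 2*m^3 + 15*m^2 + 19*m + 6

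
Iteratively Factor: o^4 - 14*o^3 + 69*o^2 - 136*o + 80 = (o - 5)*(o^3 - 9*o^2 + 24*o - 16) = (o - 5)*(o - 1)*(o^2 - 8*o + 16) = (o - 5)*(o - 4)*(o - 1)*(o - 4)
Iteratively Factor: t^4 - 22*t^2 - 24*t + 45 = (t + 3)*(t^3 - 3*t^2 - 13*t + 15) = (t - 5)*(t + 3)*(t^2 + 2*t - 3) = (t - 5)*(t - 1)*(t + 3)*(t + 3)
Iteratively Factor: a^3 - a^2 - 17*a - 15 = (a + 3)*(a^2 - 4*a - 5) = (a + 1)*(a + 3)*(a - 5)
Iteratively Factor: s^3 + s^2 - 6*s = (s - 2)*(s^2 + 3*s) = (s - 2)*(s + 3)*(s)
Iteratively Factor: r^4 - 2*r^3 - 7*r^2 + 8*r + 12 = (r + 1)*(r^3 - 3*r^2 - 4*r + 12) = (r - 3)*(r + 1)*(r^2 - 4) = (r - 3)*(r - 2)*(r + 1)*(r + 2)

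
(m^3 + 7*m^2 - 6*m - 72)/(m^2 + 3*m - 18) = m + 4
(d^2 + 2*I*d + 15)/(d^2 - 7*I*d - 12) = (d + 5*I)/(d - 4*I)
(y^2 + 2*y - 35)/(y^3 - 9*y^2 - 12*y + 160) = (y + 7)/(y^2 - 4*y - 32)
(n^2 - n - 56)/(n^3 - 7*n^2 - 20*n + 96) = (n + 7)/(n^2 + n - 12)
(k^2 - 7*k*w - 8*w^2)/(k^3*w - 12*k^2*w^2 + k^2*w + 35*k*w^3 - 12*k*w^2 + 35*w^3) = (k^2 - 7*k*w - 8*w^2)/(w*(k^3 - 12*k^2*w + k^2 + 35*k*w^2 - 12*k*w + 35*w^2))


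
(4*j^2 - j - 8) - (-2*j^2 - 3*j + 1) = 6*j^2 + 2*j - 9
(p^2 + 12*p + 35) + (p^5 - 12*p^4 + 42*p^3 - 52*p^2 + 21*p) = p^5 - 12*p^4 + 42*p^3 - 51*p^2 + 33*p + 35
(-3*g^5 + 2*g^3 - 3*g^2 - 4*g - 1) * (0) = 0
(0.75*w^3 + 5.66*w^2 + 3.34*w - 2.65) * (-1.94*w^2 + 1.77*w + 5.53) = -1.455*w^5 - 9.6529*w^4 + 7.6861*w^3 + 42.3526*w^2 + 13.7797*w - 14.6545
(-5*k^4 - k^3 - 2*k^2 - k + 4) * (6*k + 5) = -30*k^5 - 31*k^4 - 17*k^3 - 16*k^2 + 19*k + 20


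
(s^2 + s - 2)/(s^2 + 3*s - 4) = (s + 2)/(s + 4)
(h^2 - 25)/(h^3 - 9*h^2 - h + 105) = (h + 5)/(h^2 - 4*h - 21)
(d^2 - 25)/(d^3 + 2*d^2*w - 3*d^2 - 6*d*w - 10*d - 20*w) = (d + 5)/(d^2 + 2*d*w + 2*d + 4*w)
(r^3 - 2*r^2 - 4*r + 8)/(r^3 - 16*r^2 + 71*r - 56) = (r^3 - 2*r^2 - 4*r + 8)/(r^3 - 16*r^2 + 71*r - 56)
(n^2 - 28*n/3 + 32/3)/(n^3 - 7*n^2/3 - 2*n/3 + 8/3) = (n - 8)/(n^2 - n - 2)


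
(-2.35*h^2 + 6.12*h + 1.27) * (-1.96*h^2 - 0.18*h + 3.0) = 4.606*h^4 - 11.5722*h^3 - 10.6408*h^2 + 18.1314*h + 3.81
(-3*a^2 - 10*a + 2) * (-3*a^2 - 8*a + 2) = 9*a^4 + 54*a^3 + 68*a^2 - 36*a + 4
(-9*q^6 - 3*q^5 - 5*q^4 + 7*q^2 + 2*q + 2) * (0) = 0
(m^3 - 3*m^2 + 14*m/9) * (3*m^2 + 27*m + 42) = 3*m^5 + 18*m^4 - 103*m^3/3 - 84*m^2 + 196*m/3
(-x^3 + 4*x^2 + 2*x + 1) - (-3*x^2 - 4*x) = -x^3 + 7*x^2 + 6*x + 1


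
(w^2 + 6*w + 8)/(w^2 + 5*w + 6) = (w + 4)/(w + 3)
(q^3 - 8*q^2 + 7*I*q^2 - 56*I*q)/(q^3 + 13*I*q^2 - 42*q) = (q - 8)/(q + 6*I)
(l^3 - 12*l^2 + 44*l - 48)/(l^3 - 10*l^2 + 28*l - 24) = (l - 4)/(l - 2)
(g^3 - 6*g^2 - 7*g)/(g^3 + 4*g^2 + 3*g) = (g - 7)/(g + 3)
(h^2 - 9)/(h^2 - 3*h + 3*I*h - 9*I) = (h + 3)/(h + 3*I)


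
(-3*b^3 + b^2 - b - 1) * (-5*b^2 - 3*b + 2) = 15*b^5 + 4*b^4 - 4*b^3 + 10*b^2 + b - 2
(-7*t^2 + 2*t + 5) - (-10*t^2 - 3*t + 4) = 3*t^2 + 5*t + 1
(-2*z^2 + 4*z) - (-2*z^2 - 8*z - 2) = 12*z + 2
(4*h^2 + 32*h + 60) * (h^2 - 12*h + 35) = 4*h^4 - 16*h^3 - 184*h^2 + 400*h + 2100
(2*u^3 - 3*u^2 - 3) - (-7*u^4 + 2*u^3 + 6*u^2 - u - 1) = 7*u^4 - 9*u^2 + u - 2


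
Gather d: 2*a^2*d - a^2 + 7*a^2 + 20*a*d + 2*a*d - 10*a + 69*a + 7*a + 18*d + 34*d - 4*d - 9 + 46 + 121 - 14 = 6*a^2 + 66*a + d*(2*a^2 + 22*a + 48) + 144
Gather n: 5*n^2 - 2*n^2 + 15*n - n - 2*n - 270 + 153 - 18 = 3*n^2 + 12*n - 135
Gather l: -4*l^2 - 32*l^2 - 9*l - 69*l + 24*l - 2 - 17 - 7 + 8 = -36*l^2 - 54*l - 18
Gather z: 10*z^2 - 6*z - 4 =10*z^2 - 6*z - 4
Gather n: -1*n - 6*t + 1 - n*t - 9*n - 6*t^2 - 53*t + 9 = n*(-t - 10) - 6*t^2 - 59*t + 10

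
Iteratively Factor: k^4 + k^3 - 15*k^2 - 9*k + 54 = (k + 3)*(k^3 - 2*k^2 - 9*k + 18) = (k - 2)*(k + 3)*(k^2 - 9) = (k - 2)*(k + 3)^2*(k - 3)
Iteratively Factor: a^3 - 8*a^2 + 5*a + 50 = (a - 5)*(a^2 - 3*a - 10) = (a - 5)^2*(a + 2)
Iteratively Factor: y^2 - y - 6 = (y - 3)*(y + 2)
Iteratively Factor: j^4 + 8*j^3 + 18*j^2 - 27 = (j + 3)*(j^3 + 5*j^2 + 3*j - 9) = (j + 3)^2*(j^2 + 2*j - 3) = (j - 1)*(j + 3)^2*(j + 3)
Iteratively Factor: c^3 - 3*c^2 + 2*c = (c)*(c^2 - 3*c + 2) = c*(c - 2)*(c - 1)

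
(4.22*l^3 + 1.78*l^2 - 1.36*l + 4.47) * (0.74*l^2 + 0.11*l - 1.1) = 3.1228*l^5 + 1.7814*l^4 - 5.4526*l^3 + 1.2002*l^2 + 1.9877*l - 4.917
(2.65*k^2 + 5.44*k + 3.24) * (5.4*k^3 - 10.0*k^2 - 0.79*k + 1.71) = 14.31*k^5 + 2.876*k^4 - 38.9975*k^3 - 32.1661*k^2 + 6.7428*k + 5.5404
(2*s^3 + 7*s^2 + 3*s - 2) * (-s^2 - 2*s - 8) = -2*s^5 - 11*s^4 - 33*s^3 - 60*s^2 - 20*s + 16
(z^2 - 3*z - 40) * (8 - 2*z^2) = -2*z^4 + 6*z^3 + 88*z^2 - 24*z - 320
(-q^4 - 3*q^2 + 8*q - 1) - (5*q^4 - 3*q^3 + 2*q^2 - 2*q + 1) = -6*q^4 + 3*q^3 - 5*q^2 + 10*q - 2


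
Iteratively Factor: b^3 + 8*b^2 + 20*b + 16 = (b + 2)*(b^2 + 6*b + 8) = (b + 2)^2*(b + 4)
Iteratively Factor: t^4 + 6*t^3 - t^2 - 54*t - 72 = (t - 3)*(t^3 + 9*t^2 + 26*t + 24) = (t - 3)*(t + 2)*(t^2 + 7*t + 12) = (t - 3)*(t + 2)*(t + 3)*(t + 4)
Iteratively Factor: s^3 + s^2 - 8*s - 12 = (s + 2)*(s^2 - s - 6) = (s + 2)^2*(s - 3)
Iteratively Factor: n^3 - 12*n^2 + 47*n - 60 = (n - 5)*(n^2 - 7*n + 12) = (n - 5)*(n - 4)*(n - 3)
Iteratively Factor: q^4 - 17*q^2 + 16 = (q + 1)*(q^3 - q^2 - 16*q + 16) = (q - 1)*(q + 1)*(q^2 - 16) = (q - 1)*(q + 1)*(q + 4)*(q - 4)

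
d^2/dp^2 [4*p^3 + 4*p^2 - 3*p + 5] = 24*p + 8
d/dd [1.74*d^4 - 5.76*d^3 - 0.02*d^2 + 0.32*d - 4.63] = 6.96*d^3 - 17.28*d^2 - 0.04*d + 0.32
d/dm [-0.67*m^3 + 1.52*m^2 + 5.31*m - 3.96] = -2.01*m^2 + 3.04*m + 5.31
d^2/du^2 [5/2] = 0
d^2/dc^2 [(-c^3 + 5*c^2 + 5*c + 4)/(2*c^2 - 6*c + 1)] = 2*(46*c^3 + 36*c^2 - 177*c + 171)/(8*c^6 - 72*c^5 + 228*c^4 - 288*c^3 + 114*c^2 - 18*c + 1)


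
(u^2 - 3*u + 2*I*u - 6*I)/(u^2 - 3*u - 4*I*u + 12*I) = (u + 2*I)/(u - 4*I)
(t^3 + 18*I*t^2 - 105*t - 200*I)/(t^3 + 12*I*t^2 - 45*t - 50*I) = (t + 8*I)/(t + 2*I)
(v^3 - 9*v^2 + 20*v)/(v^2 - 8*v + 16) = v*(v - 5)/(v - 4)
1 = 1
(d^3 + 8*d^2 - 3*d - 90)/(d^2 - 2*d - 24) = (-d^3 - 8*d^2 + 3*d + 90)/(-d^2 + 2*d + 24)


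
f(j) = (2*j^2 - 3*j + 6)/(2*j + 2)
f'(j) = (4*j - 3)/(2*j + 2) - 2*(2*j^2 - 3*j + 6)/(2*j + 2)^2 = (j^2 + 2*j - 9/2)/(j^2 + 2*j + 1)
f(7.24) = 5.41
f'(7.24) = 0.92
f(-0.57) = 9.72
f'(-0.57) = -28.75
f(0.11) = 2.56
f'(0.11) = -3.46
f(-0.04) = 3.19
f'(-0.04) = -4.97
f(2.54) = 1.59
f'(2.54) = 0.56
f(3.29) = 2.07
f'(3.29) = 0.70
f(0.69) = 1.44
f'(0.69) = -0.93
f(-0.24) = 4.50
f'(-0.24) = -8.52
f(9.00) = 7.05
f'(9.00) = 0.94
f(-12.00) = -15.00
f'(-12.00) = 0.95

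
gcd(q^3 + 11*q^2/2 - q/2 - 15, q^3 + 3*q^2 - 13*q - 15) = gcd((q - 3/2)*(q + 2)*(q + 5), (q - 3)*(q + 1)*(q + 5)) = q + 5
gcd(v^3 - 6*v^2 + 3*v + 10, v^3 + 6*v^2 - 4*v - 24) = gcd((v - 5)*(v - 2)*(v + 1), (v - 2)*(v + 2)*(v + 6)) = v - 2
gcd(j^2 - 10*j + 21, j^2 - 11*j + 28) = j - 7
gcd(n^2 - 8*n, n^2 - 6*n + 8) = 1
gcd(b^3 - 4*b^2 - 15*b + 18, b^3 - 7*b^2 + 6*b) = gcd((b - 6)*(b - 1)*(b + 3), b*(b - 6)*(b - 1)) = b^2 - 7*b + 6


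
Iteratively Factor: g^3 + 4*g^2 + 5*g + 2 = (g + 1)*(g^2 + 3*g + 2) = (g + 1)*(g + 2)*(g + 1)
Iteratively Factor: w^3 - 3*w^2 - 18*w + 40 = (w - 5)*(w^2 + 2*w - 8) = (w - 5)*(w - 2)*(w + 4)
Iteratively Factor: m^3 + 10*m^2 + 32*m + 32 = (m + 2)*(m^2 + 8*m + 16) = (m + 2)*(m + 4)*(m + 4)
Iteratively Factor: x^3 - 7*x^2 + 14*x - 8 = (x - 2)*(x^2 - 5*x + 4) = (x - 4)*(x - 2)*(x - 1)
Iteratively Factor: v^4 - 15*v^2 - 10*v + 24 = (v + 2)*(v^3 - 2*v^2 - 11*v + 12) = (v - 1)*(v + 2)*(v^2 - v - 12) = (v - 1)*(v + 2)*(v + 3)*(v - 4)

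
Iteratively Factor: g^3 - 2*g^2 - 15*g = (g + 3)*(g^2 - 5*g) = g*(g + 3)*(g - 5)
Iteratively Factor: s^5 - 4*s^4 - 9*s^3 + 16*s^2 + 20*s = (s)*(s^4 - 4*s^3 - 9*s^2 + 16*s + 20) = s*(s + 2)*(s^3 - 6*s^2 + 3*s + 10) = s*(s - 5)*(s + 2)*(s^2 - s - 2) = s*(s - 5)*(s - 2)*(s + 2)*(s + 1)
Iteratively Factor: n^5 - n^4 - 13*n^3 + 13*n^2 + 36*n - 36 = (n + 3)*(n^4 - 4*n^3 - n^2 + 16*n - 12) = (n + 2)*(n + 3)*(n^3 - 6*n^2 + 11*n - 6) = (n - 2)*(n + 2)*(n + 3)*(n^2 - 4*n + 3) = (n - 3)*(n - 2)*(n + 2)*(n + 3)*(n - 1)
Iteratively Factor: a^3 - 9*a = (a + 3)*(a^2 - 3*a) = a*(a + 3)*(a - 3)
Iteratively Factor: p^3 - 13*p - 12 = (p + 3)*(p^2 - 3*p - 4) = (p - 4)*(p + 3)*(p + 1)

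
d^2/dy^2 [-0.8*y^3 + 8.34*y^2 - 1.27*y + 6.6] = 16.68 - 4.8*y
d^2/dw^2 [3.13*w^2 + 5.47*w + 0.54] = 6.26000000000000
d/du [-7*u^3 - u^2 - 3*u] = -21*u^2 - 2*u - 3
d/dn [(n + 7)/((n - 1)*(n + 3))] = (-n^2 - 14*n - 17)/(n^4 + 4*n^3 - 2*n^2 - 12*n + 9)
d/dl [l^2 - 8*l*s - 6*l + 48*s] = 2*l - 8*s - 6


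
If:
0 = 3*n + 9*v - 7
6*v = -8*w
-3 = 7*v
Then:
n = 76/21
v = -3/7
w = 9/28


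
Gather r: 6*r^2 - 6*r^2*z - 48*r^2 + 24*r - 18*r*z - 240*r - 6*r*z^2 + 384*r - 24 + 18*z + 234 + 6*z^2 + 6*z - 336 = r^2*(-6*z - 42) + r*(-6*z^2 - 18*z + 168) + 6*z^2 + 24*z - 126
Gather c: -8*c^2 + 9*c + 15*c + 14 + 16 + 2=-8*c^2 + 24*c + 32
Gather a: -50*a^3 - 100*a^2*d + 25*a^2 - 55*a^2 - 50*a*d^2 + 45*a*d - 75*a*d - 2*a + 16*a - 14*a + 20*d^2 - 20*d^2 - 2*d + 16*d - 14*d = -50*a^3 + a^2*(-100*d - 30) + a*(-50*d^2 - 30*d)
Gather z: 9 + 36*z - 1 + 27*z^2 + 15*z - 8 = 27*z^2 + 51*z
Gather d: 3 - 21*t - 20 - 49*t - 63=-70*t - 80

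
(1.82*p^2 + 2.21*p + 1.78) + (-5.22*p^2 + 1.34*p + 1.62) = -3.4*p^2 + 3.55*p + 3.4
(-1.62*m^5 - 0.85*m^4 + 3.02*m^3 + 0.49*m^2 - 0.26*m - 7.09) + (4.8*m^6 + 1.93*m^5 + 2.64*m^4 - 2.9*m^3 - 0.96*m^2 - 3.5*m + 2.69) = 4.8*m^6 + 0.31*m^5 + 1.79*m^4 + 0.12*m^3 - 0.47*m^2 - 3.76*m - 4.4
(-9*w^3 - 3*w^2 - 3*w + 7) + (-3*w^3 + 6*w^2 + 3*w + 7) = -12*w^3 + 3*w^2 + 14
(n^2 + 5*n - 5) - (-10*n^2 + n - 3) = 11*n^2 + 4*n - 2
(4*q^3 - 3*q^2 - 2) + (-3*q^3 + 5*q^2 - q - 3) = q^3 + 2*q^2 - q - 5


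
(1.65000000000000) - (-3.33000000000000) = 4.98000000000000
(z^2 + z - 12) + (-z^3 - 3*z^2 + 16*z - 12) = -z^3 - 2*z^2 + 17*z - 24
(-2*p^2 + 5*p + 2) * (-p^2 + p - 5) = 2*p^4 - 7*p^3 + 13*p^2 - 23*p - 10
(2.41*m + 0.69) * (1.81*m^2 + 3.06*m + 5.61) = 4.3621*m^3 + 8.6235*m^2 + 15.6315*m + 3.8709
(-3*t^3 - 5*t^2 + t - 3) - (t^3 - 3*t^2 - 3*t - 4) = -4*t^3 - 2*t^2 + 4*t + 1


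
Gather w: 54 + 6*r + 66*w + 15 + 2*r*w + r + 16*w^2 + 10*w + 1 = 7*r + 16*w^2 + w*(2*r + 76) + 70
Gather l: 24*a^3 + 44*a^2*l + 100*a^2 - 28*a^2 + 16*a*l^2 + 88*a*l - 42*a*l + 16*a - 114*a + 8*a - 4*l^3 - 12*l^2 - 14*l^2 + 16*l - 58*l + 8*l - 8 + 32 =24*a^3 + 72*a^2 - 90*a - 4*l^3 + l^2*(16*a - 26) + l*(44*a^2 + 46*a - 34) + 24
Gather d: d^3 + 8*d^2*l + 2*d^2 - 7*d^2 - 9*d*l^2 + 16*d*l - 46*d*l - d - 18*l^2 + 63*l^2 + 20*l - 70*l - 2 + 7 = d^3 + d^2*(8*l - 5) + d*(-9*l^2 - 30*l - 1) + 45*l^2 - 50*l + 5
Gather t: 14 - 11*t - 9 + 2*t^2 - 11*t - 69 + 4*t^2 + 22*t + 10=6*t^2 - 54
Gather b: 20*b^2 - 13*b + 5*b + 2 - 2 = 20*b^2 - 8*b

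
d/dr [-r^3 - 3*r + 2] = -3*r^2 - 3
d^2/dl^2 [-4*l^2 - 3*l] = -8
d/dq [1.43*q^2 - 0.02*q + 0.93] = 2.86*q - 0.02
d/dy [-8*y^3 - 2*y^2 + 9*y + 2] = -24*y^2 - 4*y + 9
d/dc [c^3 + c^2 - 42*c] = 3*c^2 + 2*c - 42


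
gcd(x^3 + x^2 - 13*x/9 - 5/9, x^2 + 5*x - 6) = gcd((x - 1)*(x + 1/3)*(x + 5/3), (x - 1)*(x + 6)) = x - 1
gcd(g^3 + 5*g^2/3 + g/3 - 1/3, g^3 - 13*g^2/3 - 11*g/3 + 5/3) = g^2 + 2*g/3 - 1/3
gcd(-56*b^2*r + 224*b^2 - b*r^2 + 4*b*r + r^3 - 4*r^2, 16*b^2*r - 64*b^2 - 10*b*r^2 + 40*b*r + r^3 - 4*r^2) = -8*b*r + 32*b + r^2 - 4*r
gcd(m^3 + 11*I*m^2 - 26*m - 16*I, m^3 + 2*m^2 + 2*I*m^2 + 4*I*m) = m + 2*I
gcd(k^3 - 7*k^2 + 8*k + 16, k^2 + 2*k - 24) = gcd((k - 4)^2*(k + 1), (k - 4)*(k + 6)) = k - 4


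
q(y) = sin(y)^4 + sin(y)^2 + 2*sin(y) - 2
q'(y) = 4*sin(y)^3*cos(y) + 2*sin(y)*cos(y) + 2*cos(y)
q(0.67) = -0.22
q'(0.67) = 3.29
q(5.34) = -2.53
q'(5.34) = -1.02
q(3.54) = -2.60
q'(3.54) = -0.91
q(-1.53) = -2.00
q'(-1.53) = -0.16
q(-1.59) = -2.00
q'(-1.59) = 0.08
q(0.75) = 0.04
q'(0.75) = 3.39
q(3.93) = -2.66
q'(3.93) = 0.60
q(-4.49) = 1.81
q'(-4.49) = -1.69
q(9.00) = -0.98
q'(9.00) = -2.83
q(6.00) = -2.47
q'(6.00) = 1.30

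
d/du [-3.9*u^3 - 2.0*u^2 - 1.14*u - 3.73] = -11.7*u^2 - 4.0*u - 1.14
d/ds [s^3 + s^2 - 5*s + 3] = 3*s^2 + 2*s - 5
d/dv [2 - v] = -1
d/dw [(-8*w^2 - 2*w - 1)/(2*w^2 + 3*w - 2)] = (-20*w^2 + 36*w + 7)/(4*w^4 + 12*w^3 + w^2 - 12*w + 4)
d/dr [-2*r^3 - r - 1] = -6*r^2 - 1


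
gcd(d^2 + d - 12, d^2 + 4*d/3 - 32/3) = d + 4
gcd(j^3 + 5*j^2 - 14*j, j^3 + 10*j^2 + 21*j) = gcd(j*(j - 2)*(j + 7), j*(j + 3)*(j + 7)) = j^2 + 7*j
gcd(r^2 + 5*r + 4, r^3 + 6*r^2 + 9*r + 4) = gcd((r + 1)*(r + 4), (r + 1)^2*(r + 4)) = r^2 + 5*r + 4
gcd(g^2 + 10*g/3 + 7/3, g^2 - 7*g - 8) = g + 1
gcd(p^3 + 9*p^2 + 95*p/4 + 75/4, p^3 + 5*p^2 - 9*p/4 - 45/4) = p^2 + 13*p/2 + 15/2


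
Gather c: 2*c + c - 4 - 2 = 3*c - 6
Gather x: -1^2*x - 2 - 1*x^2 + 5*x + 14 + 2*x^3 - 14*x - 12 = 2*x^3 - x^2 - 10*x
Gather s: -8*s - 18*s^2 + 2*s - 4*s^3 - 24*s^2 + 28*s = -4*s^3 - 42*s^2 + 22*s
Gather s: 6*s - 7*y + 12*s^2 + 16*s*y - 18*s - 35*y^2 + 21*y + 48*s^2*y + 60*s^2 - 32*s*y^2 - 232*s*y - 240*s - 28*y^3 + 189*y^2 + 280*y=s^2*(48*y + 72) + s*(-32*y^2 - 216*y - 252) - 28*y^3 + 154*y^2 + 294*y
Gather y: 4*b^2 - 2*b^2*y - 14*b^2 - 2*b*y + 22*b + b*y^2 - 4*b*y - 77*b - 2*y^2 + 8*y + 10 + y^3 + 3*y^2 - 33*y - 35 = -10*b^2 - 55*b + y^3 + y^2*(b + 1) + y*(-2*b^2 - 6*b - 25) - 25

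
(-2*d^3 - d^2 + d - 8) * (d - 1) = -2*d^4 + d^3 + 2*d^2 - 9*d + 8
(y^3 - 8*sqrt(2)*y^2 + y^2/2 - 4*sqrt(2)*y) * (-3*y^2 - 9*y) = -3*y^5 - 21*y^4/2 + 24*sqrt(2)*y^4 - 9*y^3/2 + 84*sqrt(2)*y^3 + 36*sqrt(2)*y^2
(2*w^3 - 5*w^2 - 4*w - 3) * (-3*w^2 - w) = -6*w^5 + 13*w^4 + 17*w^3 + 13*w^2 + 3*w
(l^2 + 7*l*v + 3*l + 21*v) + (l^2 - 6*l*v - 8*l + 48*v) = 2*l^2 + l*v - 5*l + 69*v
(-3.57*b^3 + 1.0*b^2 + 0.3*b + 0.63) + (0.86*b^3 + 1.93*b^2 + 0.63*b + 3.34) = -2.71*b^3 + 2.93*b^2 + 0.93*b + 3.97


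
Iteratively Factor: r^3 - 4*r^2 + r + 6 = (r - 3)*(r^2 - r - 2) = (r - 3)*(r - 2)*(r + 1)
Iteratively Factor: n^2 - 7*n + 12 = (n - 4)*(n - 3)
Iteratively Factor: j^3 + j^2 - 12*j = (j)*(j^2 + j - 12) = j*(j + 4)*(j - 3)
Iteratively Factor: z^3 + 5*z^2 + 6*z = (z)*(z^2 + 5*z + 6) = z*(z + 3)*(z + 2)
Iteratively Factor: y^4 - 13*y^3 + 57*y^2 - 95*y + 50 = (y - 5)*(y^3 - 8*y^2 + 17*y - 10) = (y - 5)*(y - 2)*(y^2 - 6*y + 5) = (y - 5)*(y - 2)*(y - 1)*(y - 5)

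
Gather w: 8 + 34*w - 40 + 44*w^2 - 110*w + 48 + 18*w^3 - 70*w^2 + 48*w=18*w^3 - 26*w^2 - 28*w + 16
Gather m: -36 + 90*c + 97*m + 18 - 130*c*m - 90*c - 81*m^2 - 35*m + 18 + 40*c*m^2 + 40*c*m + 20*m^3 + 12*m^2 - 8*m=20*m^3 + m^2*(40*c - 69) + m*(54 - 90*c)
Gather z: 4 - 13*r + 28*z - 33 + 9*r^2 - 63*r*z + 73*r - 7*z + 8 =9*r^2 + 60*r + z*(21 - 63*r) - 21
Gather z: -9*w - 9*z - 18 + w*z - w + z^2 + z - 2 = -10*w + z^2 + z*(w - 8) - 20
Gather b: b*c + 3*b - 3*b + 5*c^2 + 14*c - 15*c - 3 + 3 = b*c + 5*c^2 - c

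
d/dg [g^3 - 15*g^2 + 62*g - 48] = 3*g^2 - 30*g + 62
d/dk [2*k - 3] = 2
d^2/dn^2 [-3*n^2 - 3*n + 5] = -6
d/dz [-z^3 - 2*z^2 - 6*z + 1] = -3*z^2 - 4*z - 6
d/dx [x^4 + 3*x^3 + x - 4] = 4*x^3 + 9*x^2 + 1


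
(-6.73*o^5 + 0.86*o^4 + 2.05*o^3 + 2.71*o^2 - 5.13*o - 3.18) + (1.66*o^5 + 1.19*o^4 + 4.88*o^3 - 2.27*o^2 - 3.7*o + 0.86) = -5.07*o^5 + 2.05*o^4 + 6.93*o^3 + 0.44*o^2 - 8.83*o - 2.32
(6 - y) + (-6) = -y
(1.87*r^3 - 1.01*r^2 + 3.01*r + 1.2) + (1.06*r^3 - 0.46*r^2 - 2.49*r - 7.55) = 2.93*r^3 - 1.47*r^2 + 0.52*r - 6.35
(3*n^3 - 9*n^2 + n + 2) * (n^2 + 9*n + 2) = 3*n^5 + 18*n^4 - 74*n^3 - 7*n^2 + 20*n + 4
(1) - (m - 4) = 5 - m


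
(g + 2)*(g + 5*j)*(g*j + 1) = g^3*j + 5*g^2*j^2 + 2*g^2*j + g^2 + 10*g*j^2 + 5*g*j + 2*g + 10*j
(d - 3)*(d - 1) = d^2 - 4*d + 3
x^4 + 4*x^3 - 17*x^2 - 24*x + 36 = (x - 3)*(x - 1)*(x + 2)*(x + 6)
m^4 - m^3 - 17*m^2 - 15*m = m*(m - 5)*(m + 1)*(m + 3)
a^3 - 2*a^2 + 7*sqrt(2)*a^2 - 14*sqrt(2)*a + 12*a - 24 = (a - 2)*(a + sqrt(2))*(a + 6*sqrt(2))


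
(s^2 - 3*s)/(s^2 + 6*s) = (s - 3)/(s + 6)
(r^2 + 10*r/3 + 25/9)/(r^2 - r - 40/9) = (3*r + 5)/(3*r - 8)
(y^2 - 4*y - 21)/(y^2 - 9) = (y - 7)/(y - 3)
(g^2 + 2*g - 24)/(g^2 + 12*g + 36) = (g - 4)/(g + 6)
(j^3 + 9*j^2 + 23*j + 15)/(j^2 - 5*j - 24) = (j^2 + 6*j + 5)/(j - 8)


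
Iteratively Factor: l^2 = (l)*(l)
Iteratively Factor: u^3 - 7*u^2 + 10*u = (u - 2)*(u^2 - 5*u) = u*(u - 2)*(u - 5)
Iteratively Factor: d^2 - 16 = (d - 4)*(d + 4)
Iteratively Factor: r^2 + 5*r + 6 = (r + 3)*(r + 2)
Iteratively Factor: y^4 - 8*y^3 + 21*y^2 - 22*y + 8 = (y - 2)*(y^3 - 6*y^2 + 9*y - 4) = (y - 2)*(y - 1)*(y^2 - 5*y + 4) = (y - 2)*(y - 1)^2*(y - 4)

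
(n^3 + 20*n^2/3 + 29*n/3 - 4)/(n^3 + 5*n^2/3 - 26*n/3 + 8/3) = (n + 3)/(n - 2)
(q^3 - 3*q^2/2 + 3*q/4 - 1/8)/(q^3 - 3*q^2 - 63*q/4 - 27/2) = (-8*q^3 + 12*q^2 - 6*q + 1)/(2*(-4*q^3 + 12*q^2 + 63*q + 54))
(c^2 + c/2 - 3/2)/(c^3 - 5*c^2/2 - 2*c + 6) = (c - 1)/(c^2 - 4*c + 4)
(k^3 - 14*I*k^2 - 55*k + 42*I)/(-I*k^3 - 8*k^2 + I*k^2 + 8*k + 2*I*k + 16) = (I*k^3 + 14*k^2 - 55*I*k - 42)/(k^3 + k^2*(-1 - 8*I) + k*(-2 + 8*I) + 16*I)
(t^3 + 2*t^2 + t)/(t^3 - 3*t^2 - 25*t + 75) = t*(t^2 + 2*t + 1)/(t^3 - 3*t^2 - 25*t + 75)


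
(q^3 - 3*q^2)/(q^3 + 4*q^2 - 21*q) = q/(q + 7)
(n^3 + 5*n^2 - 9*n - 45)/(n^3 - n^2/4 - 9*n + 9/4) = 4*(n + 5)/(4*n - 1)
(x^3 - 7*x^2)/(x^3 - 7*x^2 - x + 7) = x^2/(x^2 - 1)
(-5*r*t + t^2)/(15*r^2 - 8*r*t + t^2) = -t/(3*r - t)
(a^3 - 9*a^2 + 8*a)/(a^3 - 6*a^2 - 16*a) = (a - 1)/(a + 2)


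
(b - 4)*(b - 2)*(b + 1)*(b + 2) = b^4 - 3*b^3 - 8*b^2 + 12*b + 16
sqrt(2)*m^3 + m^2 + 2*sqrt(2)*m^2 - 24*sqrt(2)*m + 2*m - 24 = (m - 4)*(m + 6)*(sqrt(2)*m + 1)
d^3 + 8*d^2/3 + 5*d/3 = d*(d + 1)*(d + 5/3)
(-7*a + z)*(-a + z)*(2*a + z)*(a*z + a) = 14*a^4*z + 14*a^4 - 9*a^3*z^2 - 9*a^3*z - 6*a^2*z^3 - 6*a^2*z^2 + a*z^4 + a*z^3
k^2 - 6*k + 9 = (k - 3)^2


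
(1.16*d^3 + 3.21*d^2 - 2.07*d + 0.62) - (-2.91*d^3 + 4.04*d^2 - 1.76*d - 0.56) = 4.07*d^3 - 0.83*d^2 - 0.31*d + 1.18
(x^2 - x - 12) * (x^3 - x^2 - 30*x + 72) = x^5 - 2*x^4 - 41*x^3 + 114*x^2 + 288*x - 864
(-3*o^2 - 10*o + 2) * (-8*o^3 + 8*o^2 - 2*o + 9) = 24*o^5 + 56*o^4 - 90*o^3 + 9*o^2 - 94*o + 18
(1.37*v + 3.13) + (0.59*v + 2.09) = 1.96*v + 5.22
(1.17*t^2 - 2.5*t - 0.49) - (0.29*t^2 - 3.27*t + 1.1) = 0.88*t^2 + 0.77*t - 1.59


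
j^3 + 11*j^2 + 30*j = j*(j + 5)*(j + 6)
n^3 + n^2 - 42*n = n*(n - 6)*(n + 7)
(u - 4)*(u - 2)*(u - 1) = u^3 - 7*u^2 + 14*u - 8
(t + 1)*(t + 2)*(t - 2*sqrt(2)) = t^3 - 2*sqrt(2)*t^2 + 3*t^2 - 6*sqrt(2)*t + 2*t - 4*sqrt(2)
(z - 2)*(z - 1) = z^2 - 3*z + 2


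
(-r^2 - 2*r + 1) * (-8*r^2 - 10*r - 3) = 8*r^4 + 26*r^3 + 15*r^2 - 4*r - 3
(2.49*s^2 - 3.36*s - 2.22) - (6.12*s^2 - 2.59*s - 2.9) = -3.63*s^2 - 0.77*s + 0.68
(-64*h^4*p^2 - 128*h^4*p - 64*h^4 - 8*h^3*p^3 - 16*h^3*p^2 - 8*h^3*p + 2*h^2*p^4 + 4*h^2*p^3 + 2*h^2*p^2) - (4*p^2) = -64*h^4*p^2 - 128*h^4*p - 64*h^4 - 8*h^3*p^3 - 16*h^3*p^2 - 8*h^3*p + 2*h^2*p^4 + 4*h^2*p^3 + 2*h^2*p^2 - 4*p^2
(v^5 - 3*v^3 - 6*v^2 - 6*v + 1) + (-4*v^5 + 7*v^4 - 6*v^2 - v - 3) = -3*v^5 + 7*v^4 - 3*v^3 - 12*v^2 - 7*v - 2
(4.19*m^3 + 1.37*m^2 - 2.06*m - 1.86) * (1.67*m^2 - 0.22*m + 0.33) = 6.9973*m^5 + 1.3661*m^4 - 2.3589*m^3 - 2.2009*m^2 - 0.2706*m - 0.6138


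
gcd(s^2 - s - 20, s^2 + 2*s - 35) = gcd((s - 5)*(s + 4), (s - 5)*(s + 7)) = s - 5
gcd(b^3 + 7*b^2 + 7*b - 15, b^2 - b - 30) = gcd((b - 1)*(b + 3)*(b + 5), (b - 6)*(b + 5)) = b + 5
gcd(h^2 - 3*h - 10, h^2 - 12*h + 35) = h - 5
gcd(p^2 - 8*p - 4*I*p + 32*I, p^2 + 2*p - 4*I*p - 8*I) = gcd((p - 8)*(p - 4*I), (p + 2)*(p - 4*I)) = p - 4*I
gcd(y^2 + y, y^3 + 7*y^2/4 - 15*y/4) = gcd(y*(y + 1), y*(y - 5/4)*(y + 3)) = y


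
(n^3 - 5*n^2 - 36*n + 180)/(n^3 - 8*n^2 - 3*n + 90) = (n + 6)/(n + 3)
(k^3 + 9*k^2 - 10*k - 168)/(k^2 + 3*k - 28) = k + 6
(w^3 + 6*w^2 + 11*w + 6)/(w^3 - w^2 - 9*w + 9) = (w^2 + 3*w + 2)/(w^2 - 4*w + 3)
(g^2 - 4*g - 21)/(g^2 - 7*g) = (g + 3)/g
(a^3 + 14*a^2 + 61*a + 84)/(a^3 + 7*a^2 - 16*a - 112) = (a + 3)/(a - 4)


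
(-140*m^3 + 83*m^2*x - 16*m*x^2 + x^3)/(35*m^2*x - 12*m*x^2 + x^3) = (-4*m + x)/x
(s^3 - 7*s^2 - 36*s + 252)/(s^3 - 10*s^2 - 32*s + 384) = (s^2 - 13*s + 42)/(s^2 - 16*s + 64)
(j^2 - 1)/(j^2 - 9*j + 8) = (j + 1)/(j - 8)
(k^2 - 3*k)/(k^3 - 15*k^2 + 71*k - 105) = k/(k^2 - 12*k + 35)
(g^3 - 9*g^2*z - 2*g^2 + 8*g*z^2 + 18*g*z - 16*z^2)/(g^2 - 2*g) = g - 9*z + 8*z^2/g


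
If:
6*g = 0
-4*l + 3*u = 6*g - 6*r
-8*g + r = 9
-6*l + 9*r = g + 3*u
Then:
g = 0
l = 27/2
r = 9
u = 0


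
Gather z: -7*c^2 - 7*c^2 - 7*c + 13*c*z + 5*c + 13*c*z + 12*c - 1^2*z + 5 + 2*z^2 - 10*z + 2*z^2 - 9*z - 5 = -14*c^2 + 10*c + 4*z^2 + z*(26*c - 20)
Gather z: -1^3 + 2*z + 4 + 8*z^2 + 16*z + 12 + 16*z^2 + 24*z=24*z^2 + 42*z + 15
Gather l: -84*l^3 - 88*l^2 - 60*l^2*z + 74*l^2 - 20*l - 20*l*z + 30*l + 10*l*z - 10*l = -84*l^3 + l^2*(-60*z - 14) - 10*l*z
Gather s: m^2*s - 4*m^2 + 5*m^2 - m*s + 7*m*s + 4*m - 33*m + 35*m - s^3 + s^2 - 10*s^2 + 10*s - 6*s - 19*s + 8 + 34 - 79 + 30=m^2 + 6*m - s^3 - 9*s^2 + s*(m^2 + 6*m - 15) - 7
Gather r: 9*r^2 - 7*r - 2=9*r^2 - 7*r - 2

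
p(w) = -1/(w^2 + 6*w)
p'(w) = -(-2*w - 6)/(w^2 + 6*w)^2 = 2*(w + 3)/(w^2*(w + 6)^2)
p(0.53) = -0.29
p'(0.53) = 0.59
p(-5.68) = 0.55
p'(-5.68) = -1.62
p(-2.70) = 0.11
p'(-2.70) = 0.01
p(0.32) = -0.49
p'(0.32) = 1.62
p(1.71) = -0.08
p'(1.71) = 0.05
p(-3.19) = 0.11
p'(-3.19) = -0.00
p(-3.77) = 0.12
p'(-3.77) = -0.02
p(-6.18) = -0.90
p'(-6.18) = -5.14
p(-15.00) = -0.00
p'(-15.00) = 0.00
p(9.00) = -0.00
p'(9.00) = 0.00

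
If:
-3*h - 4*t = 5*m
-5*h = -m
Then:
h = -t/7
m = -5*t/7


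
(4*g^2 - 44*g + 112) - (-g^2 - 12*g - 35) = 5*g^2 - 32*g + 147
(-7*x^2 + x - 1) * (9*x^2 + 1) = -63*x^4 + 9*x^3 - 16*x^2 + x - 1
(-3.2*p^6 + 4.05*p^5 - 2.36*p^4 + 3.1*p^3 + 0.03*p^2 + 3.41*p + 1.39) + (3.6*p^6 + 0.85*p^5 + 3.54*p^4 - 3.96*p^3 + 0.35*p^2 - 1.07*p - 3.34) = 0.4*p^6 + 4.9*p^5 + 1.18*p^4 - 0.86*p^3 + 0.38*p^2 + 2.34*p - 1.95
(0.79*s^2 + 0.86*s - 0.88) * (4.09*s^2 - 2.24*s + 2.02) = 3.2311*s^4 + 1.7478*s^3 - 3.9298*s^2 + 3.7084*s - 1.7776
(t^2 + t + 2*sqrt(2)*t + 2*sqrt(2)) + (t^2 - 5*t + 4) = 2*t^2 - 4*t + 2*sqrt(2)*t + 2*sqrt(2) + 4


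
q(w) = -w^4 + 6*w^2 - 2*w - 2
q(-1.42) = 8.87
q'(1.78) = -3.20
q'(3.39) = -117.15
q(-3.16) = -35.48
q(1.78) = 3.41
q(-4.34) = -235.09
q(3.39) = -71.90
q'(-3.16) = 86.30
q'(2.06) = -12.25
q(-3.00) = -23.00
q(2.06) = 1.33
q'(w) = -4*w^3 + 12*w - 2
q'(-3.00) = 70.00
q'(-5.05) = 452.55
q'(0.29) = 1.38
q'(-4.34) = 272.91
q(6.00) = -1094.00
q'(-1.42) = -7.59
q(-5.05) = -489.26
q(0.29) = -2.08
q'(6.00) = -794.00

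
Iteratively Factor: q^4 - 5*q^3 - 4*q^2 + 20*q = (q + 2)*(q^3 - 7*q^2 + 10*q) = q*(q + 2)*(q^2 - 7*q + 10) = q*(q - 5)*(q + 2)*(q - 2)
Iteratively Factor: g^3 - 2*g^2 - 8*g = (g)*(g^2 - 2*g - 8) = g*(g + 2)*(g - 4)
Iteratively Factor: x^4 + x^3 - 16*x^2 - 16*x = (x + 4)*(x^3 - 3*x^2 - 4*x) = (x - 4)*(x + 4)*(x^2 + x) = (x - 4)*(x + 1)*(x + 4)*(x)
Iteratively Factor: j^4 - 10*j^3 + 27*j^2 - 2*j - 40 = (j - 5)*(j^3 - 5*j^2 + 2*j + 8) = (j - 5)*(j + 1)*(j^2 - 6*j + 8) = (j - 5)*(j - 2)*(j + 1)*(j - 4)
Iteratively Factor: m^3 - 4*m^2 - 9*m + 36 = (m - 3)*(m^2 - m - 12) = (m - 4)*(m - 3)*(m + 3)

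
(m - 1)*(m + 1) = m^2 - 1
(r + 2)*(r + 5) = r^2 + 7*r + 10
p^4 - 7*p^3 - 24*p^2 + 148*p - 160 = (p - 8)*(p - 2)^2*(p + 5)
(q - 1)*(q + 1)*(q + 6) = q^3 + 6*q^2 - q - 6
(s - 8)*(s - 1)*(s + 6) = s^3 - 3*s^2 - 46*s + 48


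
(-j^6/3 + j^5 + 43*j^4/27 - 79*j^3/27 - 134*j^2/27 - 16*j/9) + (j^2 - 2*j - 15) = -j^6/3 + j^5 + 43*j^4/27 - 79*j^3/27 - 107*j^2/27 - 34*j/9 - 15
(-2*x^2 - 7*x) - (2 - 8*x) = -2*x^2 + x - 2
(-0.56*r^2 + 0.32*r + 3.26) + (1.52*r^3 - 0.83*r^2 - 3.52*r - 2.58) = 1.52*r^3 - 1.39*r^2 - 3.2*r + 0.68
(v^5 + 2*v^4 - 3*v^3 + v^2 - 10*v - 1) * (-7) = -7*v^5 - 14*v^4 + 21*v^3 - 7*v^2 + 70*v + 7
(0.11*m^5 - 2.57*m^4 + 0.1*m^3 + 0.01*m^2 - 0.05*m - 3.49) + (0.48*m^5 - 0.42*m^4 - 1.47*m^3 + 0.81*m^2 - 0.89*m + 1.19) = 0.59*m^5 - 2.99*m^4 - 1.37*m^3 + 0.82*m^2 - 0.94*m - 2.3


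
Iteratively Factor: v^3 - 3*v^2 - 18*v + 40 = (v - 5)*(v^2 + 2*v - 8) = (v - 5)*(v + 4)*(v - 2)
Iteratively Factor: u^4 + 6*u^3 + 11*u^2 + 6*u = (u + 3)*(u^3 + 3*u^2 + 2*u) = (u + 1)*(u + 3)*(u^2 + 2*u) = (u + 1)*(u + 2)*(u + 3)*(u)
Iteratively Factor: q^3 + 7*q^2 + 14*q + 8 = (q + 1)*(q^2 + 6*q + 8) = (q + 1)*(q + 2)*(q + 4)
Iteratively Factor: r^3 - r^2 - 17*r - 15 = (r - 5)*(r^2 + 4*r + 3) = (r - 5)*(r + 1)*(r + 3)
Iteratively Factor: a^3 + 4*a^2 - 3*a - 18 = (a + 3)*(a^2 + a - 6) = (a - 2)*(a + 3)*(a + 3)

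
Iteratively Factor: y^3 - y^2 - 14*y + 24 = (y + 4)*(y^2 - 5*y + 6) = (y - 2)*(y + 4)*(y - 3)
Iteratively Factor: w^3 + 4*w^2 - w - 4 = (w + 1)*(w^2 + 3*w - 4) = (w - 1)*(w + 1)*(w + 4)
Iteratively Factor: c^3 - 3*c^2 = (c - 3)*(c^2) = c*(c - 3)*(c)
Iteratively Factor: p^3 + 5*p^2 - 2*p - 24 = (p + 4)*(p^2 + p - 6) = (p + 3)*(p + 4)*(p - 2)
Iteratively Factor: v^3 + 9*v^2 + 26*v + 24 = (v + 4)*(v^2 + 5*v + 6) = (v + 3)*(v + 4)*(v + 2)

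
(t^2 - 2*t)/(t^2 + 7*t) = (t - 2)/(t + 7)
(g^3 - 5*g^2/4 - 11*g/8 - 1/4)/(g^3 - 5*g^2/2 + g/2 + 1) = (g + 1/4)/(g - 1)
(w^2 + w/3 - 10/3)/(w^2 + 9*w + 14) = (w - 5/3)/(w + 7)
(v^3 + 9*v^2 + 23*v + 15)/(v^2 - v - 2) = (v^2 + 8*v + 15)/(v - 2)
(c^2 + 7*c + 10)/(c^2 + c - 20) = (c + 2)/(c - 4)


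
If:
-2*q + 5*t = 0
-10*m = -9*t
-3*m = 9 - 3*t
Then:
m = 27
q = 75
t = 30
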